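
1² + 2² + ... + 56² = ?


n = 56
n(n+1)(2n+1)/6 = 56×57×113/6
= 360696/6 = 60116

Σk² = 60116


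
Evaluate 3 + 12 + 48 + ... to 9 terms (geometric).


Sₙ = 3×(4^9 - 1)/(4 - 1)
= 3×(262144 - 1)/3
= 3×262143/3
= 262143

S_9 = 262143


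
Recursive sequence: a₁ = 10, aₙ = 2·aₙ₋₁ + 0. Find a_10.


Computing step by step:
a_1 = 10
a_2 = 20
a_3 = 40
a_4 = 80
a_5 = 160
a_6 = 320
a_7 = 640
a_8 = 1280
a_9 = 2560
a_10 = 5120


a_10 = 5120


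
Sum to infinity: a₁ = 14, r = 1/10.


S∞ = a₁/(1-r) = 14/(1 - 1/10)
= 14/(9/10)
= 140/9

S∞ = 140/9


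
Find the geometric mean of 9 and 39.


GM = √(9×39) = √351 = 18.735

GM = 18.735


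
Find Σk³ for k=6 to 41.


Σₖ₌6^41 k³ = [41·42/2]² − [5·6/2]²
= 741321 − 225 = 741096

Σk³ = 741096


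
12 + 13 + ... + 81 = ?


Σₖ₌12^81 k = Σₖ₌₁^81 k − Σₖ₌₁^11 k
= 81·82/2 − 11·12/2
= 3321 − 66 = 3255

Σk = 3255


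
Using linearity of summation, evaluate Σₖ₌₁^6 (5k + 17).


Σ(5k+17) = 5·Σk + 17·n
= 5·21 + 17·6
= 105 + 102 = 207

Σ = 207


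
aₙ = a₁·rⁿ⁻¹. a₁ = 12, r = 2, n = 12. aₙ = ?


aₙ = a₁·r^(n-1)
= 12×2^11
= 12×2048
= 24576

a_12 = 24576


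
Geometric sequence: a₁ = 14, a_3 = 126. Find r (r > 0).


r^(n-1) = aₙ/a₁
r^2 = 126/14 = 9
r = 9^(1/2)
= ±3; taking r > 0 gives r = 3

r = 3


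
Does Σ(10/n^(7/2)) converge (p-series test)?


p-series test: Σ c/n^p converges if p > 1, diverges if p ≤ 1 (constant c > 0 doesn't affect convergence).
p = 7/2
7/2 > 1 → CONVERGES

Converges (p = 7/2 > 1)


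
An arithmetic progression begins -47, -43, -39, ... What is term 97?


aₙ = a₁ + (n-1)d
= -47 + (97-1)×4
= -47 + 384
= 337

a_97 = 337


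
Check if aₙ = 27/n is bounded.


a₁ = 27, a₂ = 27/2, a₃ = 27/3, ...
0 < aₙ ≤ 27 for all n ≥ 1
Lower bound: 0, Upper bound: 27
The sequence IS bounded

Bounded (0 < aₙ ≤ 27)


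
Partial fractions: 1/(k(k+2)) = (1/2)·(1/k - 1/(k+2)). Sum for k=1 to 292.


1/(k(k+2)) = (1/2)·(1/k - 1/(k+2)) (partial fractions)
Telescoping: Σ = (1/2)·(1 + 1/2 - 1/293 - 1/294) = 64313/86142

Sum = 64313/86142


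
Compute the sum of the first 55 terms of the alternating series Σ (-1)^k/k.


S = -1 + 1/2 - 1/3 + 1/4 - 1/5 + 1/6 - 1/7 + 1/8 ± ...
= -0.7022
(Full series converges to -ln(2) ≈ -0.6931)

S_55 = -0.7022


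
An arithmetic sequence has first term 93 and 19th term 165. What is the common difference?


d = (aₙ - a₁)/(n-1)
= (165 - 93)/(19-1)
= 72/18 = 4

d = 4


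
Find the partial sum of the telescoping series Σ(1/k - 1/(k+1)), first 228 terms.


Telescoping: adjacent terms cancel.
= 1/1 - 1/229
= 1 - 1/229 = 228/229

Sum = 228/229


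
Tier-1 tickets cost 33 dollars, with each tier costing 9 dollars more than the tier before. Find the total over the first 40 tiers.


aₙ = 33 + (40-1)×9 = 384
Sₙ = n(a₁+aₙ)/2 = 40×(33+384)/2
= 40×417/2 = 8340

S_40 = 8340


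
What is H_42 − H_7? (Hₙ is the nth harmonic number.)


Σₖ₌8^42 1/k = 1/8 + 1/9 + 1/10 + ... + 1/42
= 34529574772441493/19914562703599200
≈ 1.7339

Sum = 34529574772441493/19914562703599200 ≈ 1.7339


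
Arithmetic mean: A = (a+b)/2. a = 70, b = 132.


AM = (70 + 132)/2 = 202/2 = 101

AM = 101


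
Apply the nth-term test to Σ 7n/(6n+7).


lim(n→∞) 7n/(6n+7) = 7/6 = 7/6  (divide numerator and denominator by n)
lim aₙ = 7/6 ≠ 0 → series DIVERGES

Diverges (lim aₙ = 7/6 ≠ 0)


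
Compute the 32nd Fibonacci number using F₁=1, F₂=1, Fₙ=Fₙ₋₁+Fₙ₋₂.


Fibonacci sequence: 1, 1, 2, 3, 5, 8, 13, 21, 34, 55, 89, ...
F(32) = 2178309

F(32) = 2178309


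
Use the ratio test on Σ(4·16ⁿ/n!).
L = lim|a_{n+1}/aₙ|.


aₙ = 4·16^n/n!
a_{n+1}/aₙ = 16^(n+1)/(n+1)! × n!/16^n  (constant 4 cancels)
= 16/(n+1)
L = lim(n→∞) 16/(n+1) = 0
L < 1 → series CONVERGES

Converges (ratio test: L = 0 < 1)


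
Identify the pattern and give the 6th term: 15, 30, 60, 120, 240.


Pattern: geometric (r=2)
Terms: 15, 30, 60, 120, 240
Next term = 480

Next term = 480


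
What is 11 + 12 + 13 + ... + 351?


Σₖ₌11^351 k = Σₖ₌₁^351 k − Σₖ₌₁^10 k
= 351·352/2 − 10·11/2
= 61776 − 55 = 61721

Σk = 61721


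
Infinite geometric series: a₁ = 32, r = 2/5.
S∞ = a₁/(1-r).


S∞ = a₁/(1-r) = 32/(1 - 2/5)
= 32/(3/5)
= 160/3

S∞ = 160/3


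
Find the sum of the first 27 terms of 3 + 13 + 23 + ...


aₙ = 3 + (27-1)×10 = 263
Sₙ = n(a₁+aₙ)/2 = 27×(3+263)/2
= 27×266/2 = 3591

S_27 = 3591


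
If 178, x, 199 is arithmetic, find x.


AM = (178 + 199)/2 = 377/2 = 188.5

AM = 188.5


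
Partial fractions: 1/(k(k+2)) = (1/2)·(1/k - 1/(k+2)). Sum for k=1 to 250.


1/(k(k+2)) = (1/2)·(1/k - 1/(k+2)) (partial fractions)
Telescoping: Σ = (1/2)·(1 + 1/2 - 1/251 - 1/252) = 94375/126504

Sum = 94375/126504


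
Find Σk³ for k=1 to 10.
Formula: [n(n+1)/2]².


n(n+1)/2 = 10×11/2 = 55
Σk³ = 55² = 3025

Σk³ = 3025


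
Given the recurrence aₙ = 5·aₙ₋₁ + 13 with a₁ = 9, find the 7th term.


Computing step by step:
a_1 = 9
a_2 = 58
a_3 = 303
a_4 = 1528
a_5 = 7653
a_6 = 38278
a_7 = 191403


a_7 = 191403


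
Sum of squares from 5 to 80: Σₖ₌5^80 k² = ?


Σₖ₌5^80 k² = Σₖ₌₁^80 k² − Σₖ₌₁^4 k²
= 80·81·161/6 − 4·5·9/6
= 173880 − 30 = 173850

Σk² = 173850


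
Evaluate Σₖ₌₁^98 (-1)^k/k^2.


S = -1 + 1/4 - 1/9 + 1/16 - 1/25 + 1/36 - 1/49 + 1/64 ± ...
= -0.8224
(Full series converges to -π²/12 ≈ -0.8225)

S_98 = -0.8224


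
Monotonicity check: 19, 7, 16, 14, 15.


Differences: -12, 9, -2, 1
Difference at position 2 is +9 (> 0) but position 1 is -12 (< 0) — sequence both rises and falls
→ NOT monotonic

Not monotonic


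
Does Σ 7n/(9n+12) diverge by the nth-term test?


lim(n→∞) 7n/(9n+12) = 7/9 = 7/9  (divide numerator and denominator by n)
lim aₙ = 7/9 ≠ 0 → series DIVERGES

Diverges (lim aₙ = 7/9 ≠ 0)


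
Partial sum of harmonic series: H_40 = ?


H_40 = 1/1 + 1/2 + 1/3 + ... + 1/40
= 2078178381193813/485721041551200
≈ 4.2785

H_40 = 2078178381193813/485721041551200 ≈ 4.2785


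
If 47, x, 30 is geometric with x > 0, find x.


GM = √(47×30) = √1410 = 37.55

GM = 37.55


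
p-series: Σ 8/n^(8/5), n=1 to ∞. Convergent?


p-series test: Σ c/n^p converges if p > 1, diverges if p ≤ 1 (constant c > 0 doesn't affect convergence).
p = 8/5
8/5 > 1 → CONVERGES

Converges (p = 8/5 > 1)


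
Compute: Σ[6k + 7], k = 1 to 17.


Σ(6k+7) = 6·Σk + 7·n
= 6·153 + 7·17
= 918 + 119 = 1037

Σ = 1037


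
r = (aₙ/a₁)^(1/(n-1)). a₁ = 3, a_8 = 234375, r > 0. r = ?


r^(n-1) = aₙ/a₁
r^7 = 234375/3 = 78125
r = 78125^(1/7)
= 5

r = 5


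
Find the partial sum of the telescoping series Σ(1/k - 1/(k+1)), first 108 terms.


Telescoping: adjacent terms cancel.
= 1/1 - 1/109
= 1 - 1/109 = 108/109

Sum = 108/109


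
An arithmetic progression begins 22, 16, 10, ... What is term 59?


aₙ = a₁ + (n-1)d
= 22 + (59-1)×-6
= 22 - 348
= -326

a_59 = -326


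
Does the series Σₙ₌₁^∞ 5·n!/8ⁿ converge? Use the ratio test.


aₙ = 5·n!/8^n
a_{n+1}/aₙ = (n+1)!/8^(n+1) × 8^n/n!  (constant 5 cancels)
= (n+1)/8
L = lim(n→∞) (n+1)/8 = ∞
L > 1 → series DIVERGES

Diverges (ratio test: L = ∞ > 1)


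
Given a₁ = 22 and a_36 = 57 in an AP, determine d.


d = (aₙ - a₁)/(n-1)
= (57 - 22)/(36-1)
= 35/35 = 1

d = 1


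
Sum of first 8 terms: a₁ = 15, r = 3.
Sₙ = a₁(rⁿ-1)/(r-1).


Sₙ = 15×(3^8 - 1)/(3 - 1)
= 15×(6561 - 1)/2
= 15×6560/2
= 49200

S_8 = 49200


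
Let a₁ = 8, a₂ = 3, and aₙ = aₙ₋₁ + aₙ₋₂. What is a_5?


Computing iteratively: 8, 3, 11, 14, 25
a_5 = 25

a_5 = 25


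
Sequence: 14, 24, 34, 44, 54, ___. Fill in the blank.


Pattern: arithmetic (d=10)
Terms: 14, 24, 34, 44, 54
Next term = 64

Next term = 64


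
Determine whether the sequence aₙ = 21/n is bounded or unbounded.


a₁ = 21, a₂ = 21/2, a₃ = 21/3, ...
0 < aₙ ≤ 21 for all n ≥ 1
Lower bound: 0, Upper bound: 21
The sequence IS bounded

Bounded (0 < aₙ ≤ 21)


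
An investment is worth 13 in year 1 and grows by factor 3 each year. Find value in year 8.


aₙ = a₁·r^(n-1)
= 13×3^7
= 13×2187
= 28431

a_8 = 28431


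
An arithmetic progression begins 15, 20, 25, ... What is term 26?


aₙ = a₁ + (n-1)d
= 15 + (26-1)×5
= 15 + 125
= 140

a_26 = 140


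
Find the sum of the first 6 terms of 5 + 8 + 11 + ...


aₙ = 5 + (6-1)×3 = 20
Sₙ = n(a₁+aₙ)/2 = 6×(5+20)/2
= 6×25/2 = 75

S_6 = 75


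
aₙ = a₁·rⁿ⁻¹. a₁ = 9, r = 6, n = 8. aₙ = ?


aₙ = a₁·r^(n-1)
= 9×6^7
= 9×279936
= 2519424

a_8 = 2519424


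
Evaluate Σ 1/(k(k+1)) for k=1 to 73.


1/(k(k+1)) = 1/k - 1/(k+1) (partial fractions)
Telescoping: Σ = 1 - 1/74 = 73/74

Sum = 73/74


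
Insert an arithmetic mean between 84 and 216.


AM = (84 + 216)/2 = 300/2 = 150

AM = 150


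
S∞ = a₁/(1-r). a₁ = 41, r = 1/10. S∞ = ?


S∞ = a₁/(1-r) = 41/(1 - 1/10)
= 41/(9/10)
= 410/9

S∞ = 410/9


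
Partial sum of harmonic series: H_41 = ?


H_41 = 1/1 + 1/2 + 1/3 + ... + 1/41
= 85691034670497533/19914562703599200
≈ 4.3029

H_41 = 85691034670497533/19914562703599200 ≈ 4.3029


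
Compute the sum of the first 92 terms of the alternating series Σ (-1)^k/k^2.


S = -1 + 1/4 - 1/9 + 1/16 - 1/25 + 1/36 - 1/49 + 1/64 ± ...
= -0.8224
(Full series converges to -π²/12 ≈ -0.8225)

S_92 = -0.8224


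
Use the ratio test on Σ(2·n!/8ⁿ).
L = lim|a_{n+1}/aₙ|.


aₙ = 2·n!/8^n
a_{n+1}/aₙ = (n+1)!/8^(n+1) × 8^n/n!  (constant 2 cancels)
= (n+1)/8
L = lim(n→∞) (n+1)/8 = ∞
L > 1 → series DIVERGES

Diverges (ratio test: L = ∞ > 1)


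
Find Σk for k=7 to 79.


Σₖ₌7^79 k = Σₖ₌₁^79 k − Σₖ₌₁^6 k
= 79·80/2 − 6·7/2
= 3160 − 21 = 3139

Σk = 3139


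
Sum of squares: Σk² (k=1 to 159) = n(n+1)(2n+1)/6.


n = 159
n(n+1)(2n+1)/6 = 159×160×319/6
= 8115360/6 = 1352560

Σk² = 1352560


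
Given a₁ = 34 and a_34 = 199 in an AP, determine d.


d = (aₙ - a₁)/(n-1)
= (199 - 34)/(34-1)
= 165/33 = 5

d = 5


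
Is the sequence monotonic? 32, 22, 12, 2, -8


Differences: -10, -10, -10, -10
All differences < 0 → strictly DECREASING

Monotonically decreasing


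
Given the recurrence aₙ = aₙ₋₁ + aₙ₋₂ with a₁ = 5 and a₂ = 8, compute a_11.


Computing iteratively: 5, 8, 13, 21, 34, 55, 89, 144, 233, 377, 610
a_11 = 610

a_11 = 610


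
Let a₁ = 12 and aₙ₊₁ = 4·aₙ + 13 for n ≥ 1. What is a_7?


Computing step by step:
a_1 = 12
a_2 = 61
a_3 = 257
a_4 = 1041
a_5 = 4177
a_6 = 16721
a_7 = 66897


a_7 = 66897


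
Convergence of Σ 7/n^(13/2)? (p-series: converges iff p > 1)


p-series test: Σ c/n^p converges if p > 1, diverges if p ≤ 1 (constant c > 0 doesn't affect convergence).
p = 13/2
13/2 > 1 → CONVERGES

Converges (p = 13/2 > 1)


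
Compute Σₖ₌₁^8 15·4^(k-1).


Sₙ = 15×(4^8 - 1)/(4 - 1)
= 15×(65536 - 1)/3
= 15×65535/3
= 327675

S_8 = 327675


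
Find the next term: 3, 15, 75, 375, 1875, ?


Pattern: geometric (r=5)
Terms: 3, 15, 75, 375, 1875
Next term = 9375

Next term = 9375


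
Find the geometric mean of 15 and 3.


GM = √(15×3) = √45 = 6.7082

GM = 6.7082


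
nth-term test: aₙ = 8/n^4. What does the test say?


lim(n→∞) 8/n^4 = 0
lim aₙ = 0 → nth-term test is INCONCLUSIVE
(Need other tests; this is actually a convergent p-series with p=4 > 1)

Inconclusive (lim aₙ = 0; need another test)


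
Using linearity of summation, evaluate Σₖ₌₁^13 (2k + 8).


Σ(2k+8) = 2·Σk + 8·n
= 2·91 + 8·13
= 182 + 104 = 286

Σ = 286


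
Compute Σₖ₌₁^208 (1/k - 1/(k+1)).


Telescoping: adjacent terms cancel.
= 1/1 - 1/209
= 1 - 1/209 = 208/209

Sum = 208/209


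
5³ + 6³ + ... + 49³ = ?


Σₖ₌5^49 k³ = [49·50/2]² − [4·5/2]²
= 1500625 − 100 = 1500525

Σk³ = 1500525


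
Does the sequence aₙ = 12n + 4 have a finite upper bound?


aₙ = 12n + 4 → as n→∞, aₙ→∞
No finite upper bound exists
The sequence is UNBOUNDED

Unbounded (aₙ → ∞ as n → ∞)


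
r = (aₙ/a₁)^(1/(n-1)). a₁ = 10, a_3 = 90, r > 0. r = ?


r^(n-1) = aₙ/a₁
r^2 = 90/10 = 9
r = 9^(1/2)
= ±3; taking r > 0 gives r = 3

r = 3


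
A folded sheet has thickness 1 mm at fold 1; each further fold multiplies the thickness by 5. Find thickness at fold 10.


aₙ = a₁·r^(n-1)
= 1×5^9
= 1×1953125
= 1953125

a_10 = 1953125


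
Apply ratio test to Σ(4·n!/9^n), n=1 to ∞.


aₙ = 4·n!/9^n
a_{n+1}/aₙ = (n+1)!/9^(n+1) × 9^n/n!  (constant 4 cancels)
= (n+1)/9
L = lim(n→∞) (n+1)/9 = ∞
L > 1 → series DIVERGES

Diverges (ratio test: L = ∞ > 1)


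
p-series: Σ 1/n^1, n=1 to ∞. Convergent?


p-series test: Σ c/n^p converges if p > 1, diverges if p ≤ 1 (constant c > 0 doesn't affect convergence).
p = 1
1 ≤ 1 → DIVERGES

Diverges (p = 1 ≤ 1)


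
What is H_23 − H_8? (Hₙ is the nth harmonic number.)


Σₖ₌9^23 1/k = 1/9 + 1/10 + 1/11 + ... + 1/23
= 604691361/594914320
≈ 1.0164

Sum = 604691361/594914320 ≈ 1.0164


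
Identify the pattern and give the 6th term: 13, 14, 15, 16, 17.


Pattern: arithmetic (d=1)
Terms: 13, 14, 15, 16, 17
Next term = 18

Next term = 18


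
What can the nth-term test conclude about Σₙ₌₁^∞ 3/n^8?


lim(n→∞) 3/n^8 = 0
lim aₙ = 0 → nth-term test is INCONCLUSIVE
(Need other tests; this is actually a convergent p-series with p=8 > 1)

Inconclusive (lim aₙ = 0; need another test)


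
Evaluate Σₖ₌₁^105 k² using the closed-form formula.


n = 105
n(n+1)(2n+1)/6 = 105×106×211/6
= 2348430/6 = 391405

Σk² = 391405


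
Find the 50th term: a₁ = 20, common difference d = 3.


aₙ = a₁ + (n-1)d
= 20 + (50-1)×3
= 20 + 147
= 167

a_50 = 167


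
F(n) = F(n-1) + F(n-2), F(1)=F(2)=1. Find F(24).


Fibonacci sequence: 1, 1, 2, 3, 5, 8, 13, 21, 34, 55, 89, ...
F(24) = 46368

F(24) = 46368


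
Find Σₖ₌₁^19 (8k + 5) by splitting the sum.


Σ(8k+5) = 8·Σk + 5·n
= 8·190 + 5·19
= 1520 + 95 = 1615

Σ = 1615


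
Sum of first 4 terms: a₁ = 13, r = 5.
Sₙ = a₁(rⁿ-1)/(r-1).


Sₙ = 13×(5^4 - 1)/(5 - 1)
= 13×(625 - 1)/4
= 13×624/4
= 2028

S_4 = 2028


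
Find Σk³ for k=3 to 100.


Σₖ₌3^100 k³ = [100·101/2]² − [2·3/2]²
= 25502500 − 9 = 25502491

Σk³ = 25502491


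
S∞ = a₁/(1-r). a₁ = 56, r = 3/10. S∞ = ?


S∞ = a₁/(1-r) = 56/(1 - 3/10)
= 56/(7/10)
= 80

S∞ = 80


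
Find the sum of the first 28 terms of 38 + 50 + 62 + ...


aₙ = 38 + (28-1)×12 = 362
Sₙ = n(a₁+aₙ)/2 = 28×(38+362)/2
= 28×400/2 = 5600

S_28 = 5600


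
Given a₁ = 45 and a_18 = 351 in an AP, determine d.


d = (aₙ - a₁)/(n-1)
= (351 - 45)/(18-1)
= 306/17 = 18

d = 18


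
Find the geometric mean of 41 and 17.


GM = √(41×17) = √697 = 26.4008

GM = 26.4008


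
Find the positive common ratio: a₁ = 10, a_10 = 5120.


r^(n-1) = aₙ/a₁
r^9 = 5120/10 = 512
r = 512^(1/9)
= 2

r = 2


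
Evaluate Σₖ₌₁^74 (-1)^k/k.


S = -1 + 1/2 - 1/3 + 1/4 - 1/5 + 1/6 - 1/7 + 1/8 ± ...
= -0.6864
(Full series converges to -ln(2) ≈ -0.6931)

S_74 = -0.6864


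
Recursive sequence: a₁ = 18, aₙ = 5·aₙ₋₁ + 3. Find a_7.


Computing step by step:
a_1 = 18
a_2 = 93
a_3 = 468
a_4 = 2343
a_5 = 11718
a_6 = 58593
a_7 = 292968


a_7 = 292968


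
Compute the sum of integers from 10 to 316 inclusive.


Σₖ₌10^316 k = Σₖ₌₁^316 k − Σₖ₌₁^9 k
= 316·317/2 − 9·10/2
= 50086 − 45 = 50041

Σk = 50041


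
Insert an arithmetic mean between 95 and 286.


AM = (95 + 286)/2 = 381/2 = 190.5

AM = 190.5


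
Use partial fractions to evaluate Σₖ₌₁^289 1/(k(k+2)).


1/(k(k+2)) = (1/2)·(1/k - 1/(k+2)) (partial fractions)
Telescoping: Σ = (1/2)·(1 + 1/2 - 1/290 - 1/291) = 31501/42195

Sum = 31501/42195


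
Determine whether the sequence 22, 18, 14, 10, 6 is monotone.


Differences: -4, -4, -4, -4
All differences < 0 → strictly DECREASING

Monotonically decreasing


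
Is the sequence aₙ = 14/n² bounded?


a₁ = 14, a₂ = 14/4, a₃ = 14/9, ...
0 < aₙ ≤ 14 for all n ≥ 1
The sequence IS bounded

Bounded (0 < aₙ ≤ 14)


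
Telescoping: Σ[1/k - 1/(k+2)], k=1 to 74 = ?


Telescoping with gap 2: two head and two tail terms survive.
= (1 + 1/2) - (1/75 + 1/76)
= 3/2 - 1/75 - 1/76 = 8399/5700

Sum = 8399/5700


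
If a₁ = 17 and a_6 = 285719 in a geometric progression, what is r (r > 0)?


r^(n-1) = aₙ/a₁
r^5 = 285719/17 = 16807
r = 16807^(1/5)
= 7

r = 7


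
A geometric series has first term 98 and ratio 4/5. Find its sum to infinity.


S∞ = a₁/(1-r) = 98/(1 - 4/5)
= 98/(1/5)
= 490

S∞ = 490


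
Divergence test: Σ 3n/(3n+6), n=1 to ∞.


lim(n→∞) 3n/(3n+6) = 3/3 = 1  (divide numerator and denominator by n)
lim aₙ = 1 ≠ 0 → series DIVERGES

Diverges (lim aₙ = 1 ≠ 0)


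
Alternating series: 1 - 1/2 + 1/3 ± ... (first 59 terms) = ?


S = 1 - 1/2 + 1/3 - 1/4 + 1/5 - 1/6 + 1/7 - 1/8 ± ...
= 0.7015
(Full series converges to +ln(2) ≈ +0.6931)

S_59 = 0.7015


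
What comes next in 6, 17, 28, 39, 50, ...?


Pattern: arithmetic (d=11)
Terms: 6, 17, 28, 39, 50
Next term = 61

Next term = 61


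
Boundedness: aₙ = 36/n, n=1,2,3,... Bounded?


a₁ = 36, a₂ = 36/2, a₃ = 36/3, ...
0 < aₙ ≤ 36 for all n ≥ 1
Lower bound: 0, Upper bound: 36
The sequence IS bounded

Bounded (0 < aₙ ≤ 36)


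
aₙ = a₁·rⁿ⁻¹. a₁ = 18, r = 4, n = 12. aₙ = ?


aₙ = a₁·r^(n-1)
= 18×4^11
= 18×4194304
= 75497472

a_12 = 75497472


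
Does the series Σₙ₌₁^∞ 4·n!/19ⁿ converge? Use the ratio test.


aₙ = 4·n!/19^n
a_{n+1}/aₙ = (n+1)!/19^(n+1) × 19^n/n!  (constant 4 cancels)
= (n+1)/19
L = lim(n→∞) (n+1)/19 = ∞
L > 1 → series DIVERGES

Diverges (ratio test: L = ∞ > 1)


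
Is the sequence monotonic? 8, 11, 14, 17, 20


Differences: 3, 3, 3, 3
All differences > 0 → strictly INCREASING

Monotonically increasing


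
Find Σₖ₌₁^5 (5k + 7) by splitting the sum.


Σ(5k+7) = 5·Σk + 7·n
= 5·15 + 7·5
= 75 + 35 = 110

Σ = 110


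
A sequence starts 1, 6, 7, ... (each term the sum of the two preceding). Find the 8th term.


Computing iteratively: 1, 6, 7, 13, 20, 33, 53, 86
a_8 = 86

a_8 = 86


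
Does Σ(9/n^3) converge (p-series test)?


p-series test: Σ c/n^p converges if p > 1, diverges if p ≤ 1 (constant c > 0 doesn't affect convergence).
p = 3
3 > 1 → CONVERGES

Converges (p = 3 > 1)


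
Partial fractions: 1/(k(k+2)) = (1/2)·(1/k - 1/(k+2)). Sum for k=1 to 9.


1/(k(k+2)) = (1/2)·(1/k - 1/(k+2)) (partial fractions)
Telescoping: Σ = (1/2)·(1 + 1/2 - 1/10 - 1/11) = 36/55

Sum = 36/55


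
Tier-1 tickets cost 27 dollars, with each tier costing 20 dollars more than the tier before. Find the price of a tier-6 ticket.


aₙ = a₁ + (n-1)d
= 27 + (6-1)×20
= 27 + 100
= 127

a_6 = 127


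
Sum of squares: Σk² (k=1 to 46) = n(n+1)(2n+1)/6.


n = 46
n(n+1)(2n+1)/6 = 46×47×93/6
= 201066/6 = 33511

Σk² = 33511


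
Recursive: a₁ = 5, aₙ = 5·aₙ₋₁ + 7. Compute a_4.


Computing step by step:
a_1 = 5
a_2 = 32
a_3 = 167
a_4 = 842


a_4 = 842


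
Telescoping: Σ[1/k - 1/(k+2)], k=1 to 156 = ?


Telescoping with gap 2: two head and two tail terms survive.
= (1 + 1/2) - (1/157 + 1/158)
= 3/2 - 1/157 - 1/158 = 18447/12403

Sum = 18447/12403


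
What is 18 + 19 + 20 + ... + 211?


Σₖ₌18^211 k = Σₖ₌₁^211 k − Σₖ₌₁^17 k
= 211·212/2 − 17·18/2
= 22366 − 153 = 22213

Σk = 22213


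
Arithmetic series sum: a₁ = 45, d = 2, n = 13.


aₙ = 45 + (13-1)×2 = 69
Sₙ = n(a₁+aₙ)/2 = 13×(45+69)/2
= 13×114/2 = 741

S_13 = 741


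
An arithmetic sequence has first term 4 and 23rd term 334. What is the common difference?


d = (aₙ - a₁)/(n-1)
= (334 - 4)/(23-1)
= 330/22 = 15

d = 15


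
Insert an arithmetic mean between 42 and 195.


AM = (42 + 195)/2 = 237/2 = 118.5

AM = 118.5


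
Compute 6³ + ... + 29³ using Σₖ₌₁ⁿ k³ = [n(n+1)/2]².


Σₖ₌6^29 k³ = [29·30/2]² − [5·6/2]²
= 189225 − 225 = 189000

Σk³ = 189000


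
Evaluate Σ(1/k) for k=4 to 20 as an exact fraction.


Σₖ₌4^20 1/k = 1/4 + 1/5 + 1/6 + ... + 1/20
= 27382711/15519504
≈ 1.7644

Sum = 27382711/15519504 ≈ 1.7644


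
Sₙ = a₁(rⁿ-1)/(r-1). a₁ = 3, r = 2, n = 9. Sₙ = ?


Sₙ = 3×(2^9 - 1)/(2 - 1)
= 3×(512 - 1)/1
= 3×511/1
= 1533

S_9 = 1533


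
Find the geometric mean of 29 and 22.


GM = √(29×22) = √638 = 25.2587

GM = 25.2587


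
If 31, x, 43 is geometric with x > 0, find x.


GM = √(31×43) = √1333 = 36.5103

GM = 36.5103


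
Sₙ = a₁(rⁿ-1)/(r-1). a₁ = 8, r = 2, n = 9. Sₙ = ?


Sₙ = 8×(2^9 - 1)/(2 - 1)
= 8×(512 - 1)/1
= 8×511/1
= 4088

S_9 = 4088


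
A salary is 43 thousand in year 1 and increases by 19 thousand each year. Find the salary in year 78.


aₙ = a₁ + (n-1)d
= 43 + (78-1)×19
= 43 + 1463
= 1506

a_78 = 1506


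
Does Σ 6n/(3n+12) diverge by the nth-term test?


lim(n→∞) 6n/(3n+12) = 6/3 = 2  (divide numerator and denominator by n)
lim aₙ = 2 ≠ 0 → series DIVERGES

Diverges (lim aₙ = 2 ≠ 0)


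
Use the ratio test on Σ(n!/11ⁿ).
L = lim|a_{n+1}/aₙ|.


aₙ = n!/11^n
a_{n+1}/aₙ = (n+1)!/11^(n+1) × 11^n/n!
= (n+1)/11
L = lim(n→∞) (n+1)/11 = ∞
L > 1 → series DIVERGES

Diverges (ratio test: L = ∞ > 1)


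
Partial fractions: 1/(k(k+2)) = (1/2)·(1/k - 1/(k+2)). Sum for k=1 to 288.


1/(k(k+2)) = (1/2)·(1/k - 1/(k+2)) (partial fractions)
Telescoping: Σ = (1/2)·(1 + 1/2 - 1/289 - 1/290) = 31284/41905

Sum = 31284/41905


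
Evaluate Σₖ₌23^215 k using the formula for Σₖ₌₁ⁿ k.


Σₖ₌23^215 k = Σₖ₌₁^215 k − Σₖ₌₁^22 k
= 215·216/2 − 22·23/2
= 23220 − 253 = 22967

Σk = 22967


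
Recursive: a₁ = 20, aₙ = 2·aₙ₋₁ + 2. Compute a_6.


Computing step by step:
a_1 = 20
a_2 = 42
a_3 = 86
a_4 = 174
a_5 = 350
a_6 = 702


a_6 = 702


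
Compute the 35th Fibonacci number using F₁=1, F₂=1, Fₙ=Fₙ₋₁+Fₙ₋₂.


Fibonacci sequence: 1, 1, 2, 3, 5, 8, 13, 21, 34, 55, 89, ...
F(35) = 9227465

F(35) = 9227465


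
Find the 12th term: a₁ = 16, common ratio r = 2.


aₙ = a₁·r^(n-1)
= 16×2^11
= 16×2048
= 32768

a_12 = 32768


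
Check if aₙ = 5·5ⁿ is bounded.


aₙ = 5·5ⁿ → as n→∞, aₙ→∞ (since base 5 > 1)
No finite upper bound exists
The sequence is UNBOUNDED

Unbounded (aₙ → ∞ as n → ∞)


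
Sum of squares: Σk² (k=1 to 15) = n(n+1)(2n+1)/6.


n = 15
n(n+1)(2n+1)/6 = 15×16×31/6
= 7440/6 = 1240

Σk² = 1240


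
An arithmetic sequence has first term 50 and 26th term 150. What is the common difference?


d = (aₙ - a₁)/(n-1)
= (150 - 50)/(26-1)
= 100/25 = 4

d = 4


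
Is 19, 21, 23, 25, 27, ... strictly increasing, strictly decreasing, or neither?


Differences: 2, 2, 2, 2
All differences > 0 → strictly INCREASING

Monotonically increasing


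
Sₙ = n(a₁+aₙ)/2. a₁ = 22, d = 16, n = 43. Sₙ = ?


aₙ = 22 + (43-1)×16 = 694
Sₙ = n(a₁+aₙ)/2 = 43×(22+694)/2
= 43×716/2 = 15394

S_43 = 15394


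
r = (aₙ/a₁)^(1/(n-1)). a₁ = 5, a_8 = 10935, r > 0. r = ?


r^(n-1) = aₙ/a₁
r^7 = 10935/5 = 2187
r = 2187^(1/7)
= 3

r = 3


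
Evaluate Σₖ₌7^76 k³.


Σₖ₌7^76 k³ = [76·77/2]² − [6·7/2]²
= 8561476 − 441 = 8561035

Σk³ = 8561035


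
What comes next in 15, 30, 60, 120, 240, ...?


Pattern: geometric (r=2)
Terms: 15, 30, 60, 120, 240
Next term = 480

Next term = 480


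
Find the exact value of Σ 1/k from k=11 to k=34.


Σₖ₌11^34 1/k = 1/11 + 1/12 + 1/13 + ... + 1/34
= 15611884726969/13127595717600
≈ 1.1892

Sum = 15611884726969/13127595717600 ≈ 1.1892


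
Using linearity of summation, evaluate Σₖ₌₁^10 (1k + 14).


Σ(1k+14) = 1·Σk + 14·n
= 1·55 + 14·10
= 55 + 140 = 195

Σ = 195


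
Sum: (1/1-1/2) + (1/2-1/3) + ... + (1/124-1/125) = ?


Telescoping: adjacent terms cancel.
= 1/1 - 1/125
= 1 - 1/125 = 124/125

Sum = 124/125


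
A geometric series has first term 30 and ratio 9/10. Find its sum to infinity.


S∞ = a₁/(1-r) = 30/(1 - 9/10)
= 30/(1/10)
= 300

S∞ = 300


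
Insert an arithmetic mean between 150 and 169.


AM = (150 + 169)/2 = 319/2 = 159.5

AM = 159.5


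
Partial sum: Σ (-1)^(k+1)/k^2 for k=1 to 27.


S = 1 - 1/4 + 1/9 - 1/16 + 1/25 - 1/36 + 1/49 - 1/64 ± ...
= 0.8231
(Full series converges to +π²/12 ≈ +0.8225)

S_27 = 0.8231


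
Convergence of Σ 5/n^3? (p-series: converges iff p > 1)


p-series test: Σ c/n^p converges if p > 1, diverges if p ≤ 1 (constant c > 0 doesn't affect convergence).
p = 3
3 > 1 → CONVERGES

Converges (p = 3 > 1)


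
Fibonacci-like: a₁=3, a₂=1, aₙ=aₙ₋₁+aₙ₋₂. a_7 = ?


Computing iteratively: 3, 1, 4, 5, 9, 14, 23
a_7 = 23

a_7 = 23


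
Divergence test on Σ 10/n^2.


lim(n→∞) 10/n^2 = 0
lim aₙ = 0 → nth-term test is INCONCLUSIVE
(Need other tests; this is actually a convergent p-series with p=2 > 1)

Inconclusive (lim aₙ = 0; need another test)


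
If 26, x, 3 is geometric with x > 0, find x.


GM = √(26×3) = √78 = 8.8318

GM = 8.8318


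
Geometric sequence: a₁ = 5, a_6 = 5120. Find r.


r^(n-1) = aₙ/a₁
r^5 = 5120/5 = 1024
r = 1024^(1/5)
= 4

r = 4


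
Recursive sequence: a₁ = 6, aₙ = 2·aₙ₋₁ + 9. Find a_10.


Computing step by step:
a_1 = 6
a_2 = 21
a_3 = 51
a_4 = 111
a_5 = 231
a_6 = 471
a_7 = 951
a_8 = 1911
a_9 = 3831
a_10 = 7671


a_10 = 7671


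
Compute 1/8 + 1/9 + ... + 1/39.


Σₖ₌8^39 1/k = 1/8 + 1/9 + 1/10 + ... + 1/39
= 115232869018999/69388720221600
≈ 1.6607

Sum = 115232869018999/69388720221600 ≈ 1.6607


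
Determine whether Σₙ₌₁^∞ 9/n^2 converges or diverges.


p-series test: Σ c/n^p converges if p > 1, diverges if p ≤ 1 (constant c > 0 doesn't affect convergence).
p = 2
2 > 1 → CONVERGES

Converges (p = 2 > 1)


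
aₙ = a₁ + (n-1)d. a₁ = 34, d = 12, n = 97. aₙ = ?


aₙ = a₁ + (n-1)d
= 34 + (97-1)×12
= 34 + 1152
= 1186

a_97 = 1186


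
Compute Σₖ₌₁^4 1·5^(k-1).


Sₙ = 1×(5^4 - 1)/(5 - 1)
= 1×(625 - 1)/4
= 1×624/4
= 156

S_4 = 156


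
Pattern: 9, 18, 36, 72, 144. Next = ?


Pattern: geometric (r=2)
Terms: 9, 18, 36, 72, 144
Next term = 288

Next term = 288


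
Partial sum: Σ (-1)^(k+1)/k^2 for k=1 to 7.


S = 1 - 1/4 + 1/9 - 1/16 + 1/25 - 1/36 + 1/49
= 0.8312
(Full series converges to +π²/12 ≈ +0.8225)

S_7 = 0.8312


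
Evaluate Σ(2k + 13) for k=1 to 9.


Σ(2k+13) = 2·Σk + 13·n
= 2·45 + 13·9
= 90 + 117 = 207

Σ = 207


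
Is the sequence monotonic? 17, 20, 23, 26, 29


Differences: 3, 3, 3, 3
All differences > 0 → strictly INCREASING

Monotonically increasing


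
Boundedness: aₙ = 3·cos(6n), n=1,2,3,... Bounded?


For all n, -1 ≤ cos(6n) ≤ 1, so -3 ≤ 3·cos(6n) ≤ 3
Lower bound: -3, Upper bound: 3
The sequence IS bounded

Bounded (-3 ≤ aₙ ≤ 3)


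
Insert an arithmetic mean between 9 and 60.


AM = (9 + 60)/2 = 69/2 = 34.5

AM = 34.5


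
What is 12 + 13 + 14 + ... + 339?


Σₖ₌12^339 k = Σₖ₌₁^339 k − Σₖ₌₁^11 k
= 339·340/2 − 11·12/2
= 57630 − 66 = 57564

Σk = 57564


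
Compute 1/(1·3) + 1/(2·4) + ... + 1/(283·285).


1/(k(k+2)) = (1/2)·(1/k - 1/(k+2)) (partial fractions)
Telescoping: Σ = (1/2)·(1 + 1/2 - 1/284 - 1/285) = 120841/161880

Sum = 120841/161880


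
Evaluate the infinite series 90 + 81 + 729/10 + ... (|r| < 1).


S∞ = a₁/(1-r) = 90/(1 - 9/10)
= 90/(1/10)
= 900

S∞ = 900


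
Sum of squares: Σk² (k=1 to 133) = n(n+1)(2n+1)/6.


n = 133
n(n+1)(2n+1)/6 = 133×134×267/6
= 4758474/6 = 793079

Σk² = 793079


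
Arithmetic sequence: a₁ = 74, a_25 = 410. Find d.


d = (aₙ - a₁)/(n-1)
= (410 - 74)/(25-1)
= 336/24 = 14

d = 14


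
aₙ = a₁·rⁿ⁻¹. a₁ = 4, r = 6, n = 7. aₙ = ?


aₙ = a₁·r^(n-1)
= 4×6^6
= 4×46656
= 186624

a_7 = 186624


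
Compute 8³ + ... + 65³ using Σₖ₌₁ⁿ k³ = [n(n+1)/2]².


Σₖ₌8^65 k³ = [65·66/2]² − [7·8/2]²
= 4601025 − 784 = 4600241

Σk³ = 4600241


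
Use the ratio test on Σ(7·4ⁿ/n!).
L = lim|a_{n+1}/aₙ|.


aₙ = 7·4^n/n!
a_{n+1}/aₙ = 4^(n+1)/(n+1)! × n!/4^n  (constant 7 cancels)
= 4/(n+1)
L = lim(n→∞) 4/(n+1) = 0
L < 1 → series CONVERGES

Converges (ratio test: L = 0 < 1)


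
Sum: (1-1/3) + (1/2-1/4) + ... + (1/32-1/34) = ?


Telescoping with gap 2: two head and two tail terms survive.
= (1 + 1/2) - (1/33 + 1/34)
= 3/2 - 1/33 - 1/34 = 808/561

Sum = 808/561


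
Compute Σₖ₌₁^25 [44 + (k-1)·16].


aₙ = 44 + (25-1)×16 = 428
Sₙ = n(a₁+aₙ)/2 = 25×(44+428)/2
= 25×472/2 = 5900

S_25 = 5900


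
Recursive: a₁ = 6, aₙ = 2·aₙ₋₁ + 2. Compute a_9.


Computing step by step:
a_1 = 6
a_2 = 14
a_3 = 30
a_4 = 62
a_5 = 126
a_6 = 254
a_7 = 510
a_8 = 1022
a_9 = 2046


a_9 = 2046


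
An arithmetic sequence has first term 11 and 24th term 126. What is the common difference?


d = (aₙ - a₁)/(n-1)
= (126 - 11)/(24-1)
= 115/23 = 5

d = 5


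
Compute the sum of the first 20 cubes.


n(n+1)/2 = 20×21/2 = 210
Σk³ = 210² = 44100

Σk³ = 44100


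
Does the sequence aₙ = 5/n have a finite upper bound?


a₁ = 5, a₂ = 5/2, a₃ = 5/3, ...
0 < aₙ ≤ 5 for all n ≥ 1
Lower bound: 0, Upper bound: 5
The sequence IS bounded

Bounded (0 < aₙ ≤ 5)


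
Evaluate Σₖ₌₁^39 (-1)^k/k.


S = -1 + 1/2 - 1/3 + 1/4 - 1/5 + 1/6 - 1/7 + 1/8 ± ...
= -0.7058
(Full series converges to -ln(2) ≈ -0.6931)

S_39 = -0.7058


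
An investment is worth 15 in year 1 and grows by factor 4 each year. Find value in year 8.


aₙ = a₁·r^(n-1)
= 15×4^7
= 15×16384
= 245760

a_8 = 245760


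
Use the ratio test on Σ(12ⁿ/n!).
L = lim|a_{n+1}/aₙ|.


aₙ = 12^n/n!
a_{n+1}/aₙ = 12^(n+1)/(n+1)! × n!/12^n
= 12/(n+1)
L = lim(n→∞) 12/(n+1) = 0
L < 1 → series CONVERGES

Converges (ratio test: L = 0 < 1)


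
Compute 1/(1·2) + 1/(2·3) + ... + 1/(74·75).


1/(k(k+1)) = 1/k - 1/(k+1) (partial fractions)
Telescoping: Σ = 1 - 1/75 = 74/75

Sum = 74/75


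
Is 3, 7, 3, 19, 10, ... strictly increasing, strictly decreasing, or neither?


Differences: 4, -4, 16, -9
Difference at position 1 is +4 (> 0) but position 2 is -4 (< 0) — sequence both rises and falls
→ NOT monotonic

Not monotonic


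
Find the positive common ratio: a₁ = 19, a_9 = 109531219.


r^(n-1) = aₙ/a₁
r^8 = 109531219/19 = 5764801
r = 5764801^(1/8)
= ±7; taking r > 0 gives r = 7

r = 7


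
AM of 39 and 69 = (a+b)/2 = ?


AM = (39 + 69)/2 = 108/2 = 54

AM = 54


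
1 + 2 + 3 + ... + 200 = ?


n(n+1)/2 = 200×201/2 = 40200/2 = 20100

Σk = 20100


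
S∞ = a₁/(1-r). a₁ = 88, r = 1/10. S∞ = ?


S∞ = a₁/(1-r) = 88/(1 - 1/10)
= 88/(9/10)
= 880/9

S∞ = 880/9


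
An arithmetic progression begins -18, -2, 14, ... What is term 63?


aₙ = a₁ + (n-1)d
= -18 + (63-1)×16
= -18 + 992
= 974

a_63 = 974


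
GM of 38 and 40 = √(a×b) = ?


GM = √(38×40) = √1520 = 38.9872

GM = 38.9872


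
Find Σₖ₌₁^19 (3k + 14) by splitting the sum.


Σ(3k+14) = 3·Σk + 14·n
= 3·190 + 14·19
= 570 + 266 = 836

Σ = 836


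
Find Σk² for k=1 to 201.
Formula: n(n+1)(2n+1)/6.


n = 201
n(n+1)(2n+1)/6 = 201×202×403/6
= 16362606/6 = 2727101

Σk² = 2727101


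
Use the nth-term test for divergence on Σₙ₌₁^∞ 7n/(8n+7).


lim(n→∞) 7n/(8n+7) = 7/8 = 7/8  (divide numerator and denominator by n)
lim aₙ = 7/8 ≠ 0 → series DIVERGES

Diverges (lim aₙ = 7/8 ≠ 0)


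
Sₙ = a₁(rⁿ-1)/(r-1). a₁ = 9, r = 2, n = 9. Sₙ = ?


Sₙ = 9×(2^9 - 1)/(2 - 1)
= 9×(512 - 1)/1
= 9×511/1
= 4599

S_9 = 4599


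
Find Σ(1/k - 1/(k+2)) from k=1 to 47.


Telescoping with gap 2: two head and two tail terms survive.
= (1 + 1/2) - (1/48 + 1/49)
= 3/2 - 1/48 - 1/49 = 3431/2352

Sum = 3431/2352


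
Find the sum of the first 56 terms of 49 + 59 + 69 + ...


aₙ = 49 + (56-1)×10 = 599
Sₙ = n(a₁+aₙ)/2 = 56×(49+599)/2
= 56×648/2 = 18144

S_56 = 18144


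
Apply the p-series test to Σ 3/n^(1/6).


p-series test: Σ c/n^p converges if p > 1, diverges if p ≤ 1 (constant c > 0 doesn't affect convergence).
p = 1/6
1/6 ≤ 1 → DIVERGES

Diverges (p = 1/6 ≤ 1)


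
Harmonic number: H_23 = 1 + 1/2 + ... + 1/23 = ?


H_23 = 1/1 + 1/2 + 1/3 + ... + 1/23
= 444316699/118982864
≈ 3.7343

H_23 = 444316699/118982864 ≈ 3.7343


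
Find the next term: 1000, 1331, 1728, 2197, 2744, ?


Pattern: perfect cubes: n³
Terms: 1000, 1331, 1728, 2197, 2744
Next term = 3375

Next term = 3375


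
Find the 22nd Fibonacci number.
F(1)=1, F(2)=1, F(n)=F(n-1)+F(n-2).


Fibonacci sequence: 1, 1, 2, 3, 5, 8, 13, 21, 34, 55, 89, ...
F(22) = 17711

F(22) = 17711


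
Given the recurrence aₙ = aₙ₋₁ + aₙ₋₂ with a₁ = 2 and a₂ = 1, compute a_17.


Computing iteratively: 2, 1, 3, 4, 7, 11, 18, 29, 47, 76, 123, 199, ...
a_17 = 2207

a_17 = 2207


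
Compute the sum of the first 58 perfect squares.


n = 58
n(n+1)(2n+1)/6 = 58×59×117/6
= 400374/6 = 66729

Σk² = 66729


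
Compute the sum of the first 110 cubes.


n(n+1)/2 = 110×111/2 = 6105
Σk³ = 6105² = 37271025

Σk³ = 37271025


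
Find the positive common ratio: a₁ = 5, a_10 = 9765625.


r^(n-1) = aₙ/a₁
r^9 = 9765625/5 = 1953125
r = 1953125^(1/9)
= 5

r = 5


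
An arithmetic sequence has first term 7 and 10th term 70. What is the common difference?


d = (aₙ - a₁)/(n-1)
= (70 - 7)/(10-1)
= 63/9 = 7

d = 7


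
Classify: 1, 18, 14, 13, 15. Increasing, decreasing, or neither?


Differences: 17, -4, -1, 2
Difference at position 1 is +17 (> 0) but position 2 is -4 (< 0) — sequence both rises and falls
→ NOT monotonic

Not monotonic


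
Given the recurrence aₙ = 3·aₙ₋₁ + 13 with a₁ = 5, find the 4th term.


Computing step by step:
a_1 = 5
a_2 = 28
a_3 = 97
a_4 = 304


a_4 = 304


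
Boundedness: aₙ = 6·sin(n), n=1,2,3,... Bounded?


For all n, -1 ≤ sin(n) ≤ 1, so -6 ≤ 6·sin(n) ≤ 6
Lower bound: -6, Upper bound: 6
The sequence IS bounded

Bounded (-6 ≤ aₙ ≤ 6)


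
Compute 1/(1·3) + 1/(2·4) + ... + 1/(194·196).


1/(k(k+2)) = (1/2)·(1/k - 1/(k+2)) (partial fractions)
Telescoping: Σ = (1/2)·(1 + 1/2 - 1/195 - 1/196) = 56939/76440

Sum = 56939/76440


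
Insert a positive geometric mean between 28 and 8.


GM = √(28×8) = √224 = 14.9666

GM = 14.9666


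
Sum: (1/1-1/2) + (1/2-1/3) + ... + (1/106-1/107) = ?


Telescoping: adjacent terms cancel.
= 1/1 - 1/107
= 1 - 1/107 = 106/107

Sum = 106/107


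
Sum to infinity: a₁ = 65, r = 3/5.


S∞ = a₁/(1-r) = 65/(1 - 3/5)
= 65/(2/5)
= 325/2

S∞ = 325/2


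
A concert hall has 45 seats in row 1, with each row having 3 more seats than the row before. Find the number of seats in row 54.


aₙ = a₁ + (n-1)d
= 45 + (54-1)×3
= 45 + 159
= 204

a_54 = 204


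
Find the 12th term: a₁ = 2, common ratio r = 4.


aₙ = a₁·r^(n-1)
= 2×4^11
= 2×4194304
= 8388608

a_12 = 8388608


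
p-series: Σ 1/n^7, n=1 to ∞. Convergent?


p-series test: Σ c/n^p converges if p > 1, diverges if p ≤ 1 (constant c > 0 doesn't affect convergence).
p = 7
7 > 1 → CONVERGES

Converges (p = 7 > 1)


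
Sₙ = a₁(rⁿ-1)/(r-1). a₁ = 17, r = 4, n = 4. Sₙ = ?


Sₙ = 17×(4^4 - 1)/(4 - 1)
= 17×(256 - 1)/3
= 17×255/3
= 1445

S_4 = 1445


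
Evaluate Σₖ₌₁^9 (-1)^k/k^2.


S = -1 + 1/4 - 1/9 + 1/16 - 1/25 + 1/36 - 1/49 + 1/64 ± ...
= -0.828
(Full series converges to -π²/12 ≈ -0.8225)

S_9 = -0.828


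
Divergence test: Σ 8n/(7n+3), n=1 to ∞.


lim(n→∞) 8n/(7n+3) = 8/7 = 8/7  (divide numerator and denominator by n)
lim aₙ = 8/7 ≠ 0 → series DIVERGES

Diverges (lim aₙ = 8/7 ≠ 0)


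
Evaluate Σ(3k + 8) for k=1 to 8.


Σ(3k+8) = 3·Σk + 8·n
= 3·36 + 8·8
= 108 + 64 = 172

Σ = 172


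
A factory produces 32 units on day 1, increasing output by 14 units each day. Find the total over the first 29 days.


aₙ = 32 + (29-1)×14 = 424
Sₙ = n(a₁+aₙ)/2 = 29×(32+424)/2
= 29×456/2 = 6612

S_29 = 6612


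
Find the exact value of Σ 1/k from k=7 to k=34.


Σₖ₌7^34 1/k = 1/7 + 1/8 + 1/9 + ... + 1/34
= 21899586326629/13127595717600
≈ 1.6682

Sum = 21899586326629/13127595717600 ≈ 1.6682


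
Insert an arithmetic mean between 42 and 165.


AM = (42 + 165)/2 = 207/2 = 103.5

AM = 103.5


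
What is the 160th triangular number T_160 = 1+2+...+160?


n(n+1)/2 = 160×161/2 = 25760/2 = 12880

Σk = 12880


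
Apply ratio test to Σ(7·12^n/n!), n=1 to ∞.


aₙ = 7·12^n/n!
a_{n+1}/aₙ = 12^(n+1)/(n+1)! × n!/12^n  (constant 7 cancels)
= 12/(n+1)
L = lim(n→∞) 12/(n+1) = 0
L < 1 → series CONVERGES

Converges (ratio test: L = 0 < 1)


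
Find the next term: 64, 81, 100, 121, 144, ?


Pattern: perfect squares: n²
Terms: 64, 81, 100, 121, 144
Next term = 169

Next term = 169


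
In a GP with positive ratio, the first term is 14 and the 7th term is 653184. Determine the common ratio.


r^(n-1) = aₙ/a₁
r^6 = 653184/14 = 46656
r = 46656^(1/6)
= ±6; taking r > 0 gives r = 6

r = 6


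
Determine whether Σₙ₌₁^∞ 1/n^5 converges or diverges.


p-series test: Σ c/n^p converges if p > 1, diverges if p ≤ 1 (constant c > 0 doesn't affect convergence).
p = 5
5 > 1 → CONVERGES

Converges (p = 5 > 1)


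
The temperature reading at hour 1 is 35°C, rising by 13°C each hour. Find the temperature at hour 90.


aₙ = a₁ + (n-1)d
= 35 + (90-1)×13
= 35 + 1157
= 1192

a_90 = 1192


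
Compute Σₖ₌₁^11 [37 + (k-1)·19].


aₙ = 37 + (11-1)×19 = 227
Sₙ = n(a₁+aₙ)/2 = 11×(37+227)/2
= 11×264/2 = 1452

S_11 = 1452


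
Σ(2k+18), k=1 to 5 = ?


Σ(2k+18) = 2·Σk + 18·n
= 2·15 + 18·5
= 30 + 90 = 120

Σ = 120


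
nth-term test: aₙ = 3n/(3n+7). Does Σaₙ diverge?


lim(n→∞) 3n/(3n+7) = 3/3 = 1  (divide numerator and denominator by n)
lim aₙ = 1 ≠ 0 → series DIVERGES

Diverges (lim aₙ = 1 ≠ 0)


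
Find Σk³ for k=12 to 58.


Σₖ₌12^58 k³ = [58·59/2]² − [11·12/2]²
= 2927521 − 4356 = 2923165

Σk³ = 2923165


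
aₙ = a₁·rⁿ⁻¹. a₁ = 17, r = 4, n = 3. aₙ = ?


aₙ = a₁·r^(n-1)
= 17×4^2
= 17×16
= 272

a_3 = 272


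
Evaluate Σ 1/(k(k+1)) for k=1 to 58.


1/(k(k+1)) = 1/k - 1/(k+1) (partial fractions)
Telescoping: Σ = 1 - 1/59 = 58/59

Sum = 58/59
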